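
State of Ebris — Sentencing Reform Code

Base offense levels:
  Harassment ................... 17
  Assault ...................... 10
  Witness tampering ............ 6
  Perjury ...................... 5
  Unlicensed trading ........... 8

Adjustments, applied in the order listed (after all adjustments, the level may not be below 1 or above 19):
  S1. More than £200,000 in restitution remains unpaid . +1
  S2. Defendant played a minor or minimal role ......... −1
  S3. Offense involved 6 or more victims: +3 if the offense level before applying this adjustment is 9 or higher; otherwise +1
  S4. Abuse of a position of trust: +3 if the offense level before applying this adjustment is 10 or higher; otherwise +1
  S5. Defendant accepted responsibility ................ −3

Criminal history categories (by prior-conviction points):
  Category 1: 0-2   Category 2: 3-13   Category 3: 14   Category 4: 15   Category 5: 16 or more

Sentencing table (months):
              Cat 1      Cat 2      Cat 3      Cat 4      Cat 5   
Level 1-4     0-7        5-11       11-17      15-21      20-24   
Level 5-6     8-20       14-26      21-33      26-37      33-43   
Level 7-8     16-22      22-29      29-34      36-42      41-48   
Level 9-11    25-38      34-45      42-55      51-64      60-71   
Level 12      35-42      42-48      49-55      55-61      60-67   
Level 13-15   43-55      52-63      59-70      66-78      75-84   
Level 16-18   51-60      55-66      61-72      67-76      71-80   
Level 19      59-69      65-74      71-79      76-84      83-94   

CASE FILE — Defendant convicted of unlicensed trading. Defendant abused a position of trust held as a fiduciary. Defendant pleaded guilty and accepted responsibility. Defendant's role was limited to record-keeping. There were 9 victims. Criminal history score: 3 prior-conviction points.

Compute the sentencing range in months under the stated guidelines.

Base offense level for unlicensed trading: 8.
S1 does not apply.
S2 applies: 8 − 1 = 7.
S3 applies (level before this adjustment is 7 < 9, so +1): 7 + 1 = 8.
S4 applies (level before this adjustment is 8 < 10, so +1): 8 + 1 = 9.
S5 applies: 9 − 3 = 6.
Final offense level: 6.
Criminal history: 3 prior points → Category 2 (3-13).
Level 6 falls in the 5-6 band.
Grid: Level 5-6 × Category 2 = 14-26 months.

14-26 months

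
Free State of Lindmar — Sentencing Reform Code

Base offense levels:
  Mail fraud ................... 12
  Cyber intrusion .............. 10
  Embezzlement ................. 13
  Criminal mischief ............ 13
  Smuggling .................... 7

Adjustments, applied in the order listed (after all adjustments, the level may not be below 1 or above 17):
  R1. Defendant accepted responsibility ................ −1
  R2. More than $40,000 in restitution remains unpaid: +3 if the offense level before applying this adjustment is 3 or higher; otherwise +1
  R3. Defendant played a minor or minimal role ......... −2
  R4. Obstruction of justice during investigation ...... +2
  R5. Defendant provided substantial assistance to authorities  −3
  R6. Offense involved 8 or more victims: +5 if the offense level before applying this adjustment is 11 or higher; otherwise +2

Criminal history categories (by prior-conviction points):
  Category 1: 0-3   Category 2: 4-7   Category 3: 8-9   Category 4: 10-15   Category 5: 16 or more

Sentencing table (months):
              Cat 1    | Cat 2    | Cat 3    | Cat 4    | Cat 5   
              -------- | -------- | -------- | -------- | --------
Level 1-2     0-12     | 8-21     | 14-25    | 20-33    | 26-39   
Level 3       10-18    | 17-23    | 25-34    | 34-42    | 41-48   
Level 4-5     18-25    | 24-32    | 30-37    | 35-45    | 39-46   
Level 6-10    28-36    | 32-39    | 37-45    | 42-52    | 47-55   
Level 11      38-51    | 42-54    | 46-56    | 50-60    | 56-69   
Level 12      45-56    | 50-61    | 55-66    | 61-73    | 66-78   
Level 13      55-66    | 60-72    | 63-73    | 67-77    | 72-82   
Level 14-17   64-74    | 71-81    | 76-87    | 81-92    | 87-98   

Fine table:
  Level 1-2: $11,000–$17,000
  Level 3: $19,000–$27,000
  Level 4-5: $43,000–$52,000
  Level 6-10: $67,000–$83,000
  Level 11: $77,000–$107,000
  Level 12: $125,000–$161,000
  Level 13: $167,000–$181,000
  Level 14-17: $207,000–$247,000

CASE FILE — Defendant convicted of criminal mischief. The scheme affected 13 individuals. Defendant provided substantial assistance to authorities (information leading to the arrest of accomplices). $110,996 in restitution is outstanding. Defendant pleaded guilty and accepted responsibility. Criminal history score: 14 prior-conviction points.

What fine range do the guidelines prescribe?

Base offense level for criminal mischief: 13.
R1 applies: 13 − 1 = 12.
R2 applies (level before this adjustment is 12 ≥ 3, so +3): 12 + 3 = 15.
R4 does not apply.
R5 applies: 15 − 3 = 12.
R6 applies (level before this adjustment is 12 ≥ 11, so +5): 12 + 5 = 17.
Final offense level: 17.
Level 17 falls in the 14-17 band.
Fine table: Level 14-17 → $207,000–$247,000.

$207,000–$247,000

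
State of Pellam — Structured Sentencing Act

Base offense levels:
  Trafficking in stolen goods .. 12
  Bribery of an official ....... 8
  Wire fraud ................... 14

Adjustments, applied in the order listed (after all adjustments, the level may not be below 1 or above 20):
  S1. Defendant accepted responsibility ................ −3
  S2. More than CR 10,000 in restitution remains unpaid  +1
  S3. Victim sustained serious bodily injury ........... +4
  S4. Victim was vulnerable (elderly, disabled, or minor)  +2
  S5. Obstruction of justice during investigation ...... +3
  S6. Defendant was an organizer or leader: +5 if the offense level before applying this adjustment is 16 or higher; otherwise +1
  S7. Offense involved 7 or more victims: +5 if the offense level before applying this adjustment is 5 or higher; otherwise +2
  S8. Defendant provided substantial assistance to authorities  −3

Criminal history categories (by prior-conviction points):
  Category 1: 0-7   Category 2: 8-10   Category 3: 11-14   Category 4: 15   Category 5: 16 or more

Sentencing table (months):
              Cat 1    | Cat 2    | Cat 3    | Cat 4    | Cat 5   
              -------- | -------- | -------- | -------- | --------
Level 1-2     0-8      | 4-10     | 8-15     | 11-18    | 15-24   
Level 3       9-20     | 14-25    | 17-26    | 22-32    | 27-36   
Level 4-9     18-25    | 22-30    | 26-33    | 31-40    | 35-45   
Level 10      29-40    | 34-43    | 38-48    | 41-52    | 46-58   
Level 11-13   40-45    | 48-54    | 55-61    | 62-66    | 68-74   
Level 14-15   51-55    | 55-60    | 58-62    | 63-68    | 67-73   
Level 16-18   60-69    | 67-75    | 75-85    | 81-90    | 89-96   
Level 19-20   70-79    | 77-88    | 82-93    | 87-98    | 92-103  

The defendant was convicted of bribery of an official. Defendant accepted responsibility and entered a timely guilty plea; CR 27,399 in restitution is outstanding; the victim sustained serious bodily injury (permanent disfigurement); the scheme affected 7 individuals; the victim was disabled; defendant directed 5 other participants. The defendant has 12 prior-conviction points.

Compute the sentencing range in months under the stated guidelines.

75-85 months

Base offense level for bribery of an official: 8.
S1 applies: 8 − 3 = 5.
S2 applies: 5 + 1 = 6.
S3 applies: 6 + 4 = 10.
S4 applies: 10 + 2 = 12.
S6 applies (level before this adjustment is 12 < 16, so +1): 12 + 1 = 13.
S7 applies (level before this adjustment is 13 ≥ 5, so +5): 13 + 5 = 18.
S8 does not apply.
Final offense level: 18.
Criminal history: 12 prior points → Category 3 (11-14).
Level 18 falls in the 16-18 band.
Grid: Level 16-18 × Category 3 = 75-85 months.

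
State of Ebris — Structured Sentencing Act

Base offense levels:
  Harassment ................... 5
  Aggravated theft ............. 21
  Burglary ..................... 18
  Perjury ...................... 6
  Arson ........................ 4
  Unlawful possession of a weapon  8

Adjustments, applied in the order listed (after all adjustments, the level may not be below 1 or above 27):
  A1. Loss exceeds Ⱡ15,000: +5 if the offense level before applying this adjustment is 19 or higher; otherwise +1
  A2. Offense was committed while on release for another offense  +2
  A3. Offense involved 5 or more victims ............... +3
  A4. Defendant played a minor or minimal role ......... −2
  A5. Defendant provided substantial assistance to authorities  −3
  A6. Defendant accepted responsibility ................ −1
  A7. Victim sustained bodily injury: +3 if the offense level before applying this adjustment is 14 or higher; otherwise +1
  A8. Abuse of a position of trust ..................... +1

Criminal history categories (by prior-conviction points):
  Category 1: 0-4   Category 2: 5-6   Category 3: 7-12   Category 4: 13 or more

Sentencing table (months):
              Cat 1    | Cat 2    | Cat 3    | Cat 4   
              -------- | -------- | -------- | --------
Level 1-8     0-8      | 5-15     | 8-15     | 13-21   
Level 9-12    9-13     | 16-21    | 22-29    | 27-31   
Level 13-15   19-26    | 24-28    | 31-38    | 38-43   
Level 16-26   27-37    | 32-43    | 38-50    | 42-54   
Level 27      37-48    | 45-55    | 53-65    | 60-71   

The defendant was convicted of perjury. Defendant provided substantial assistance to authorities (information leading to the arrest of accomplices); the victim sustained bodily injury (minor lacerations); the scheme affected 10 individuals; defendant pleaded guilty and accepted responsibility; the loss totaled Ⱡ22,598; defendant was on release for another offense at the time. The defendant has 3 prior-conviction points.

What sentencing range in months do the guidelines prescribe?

Base offense level for perjury: 6.
A1 applies (level before this adjustment is 6 < 19, so +1): 6 + 1 = 7.
A2 applies: 7 + 2 = 9.
A3 applies: 9 + 3 = 12.
A4 does not apply.
A5 applies: 12 − 3 = 9.
A6 applies: 9 − 1 = 8.
A7 applies (level before this adjustment is 8 < 14, so +1): 8 + 1 = 9.
A8 does not apply.
Final offense level: 9.
Criminal history: 3 prior points → Category 1 (0-4).
Level 9 falls in the 9-12 band.
Grid: Level 9-12 × Category 1 = 9-13 months.

9-13 months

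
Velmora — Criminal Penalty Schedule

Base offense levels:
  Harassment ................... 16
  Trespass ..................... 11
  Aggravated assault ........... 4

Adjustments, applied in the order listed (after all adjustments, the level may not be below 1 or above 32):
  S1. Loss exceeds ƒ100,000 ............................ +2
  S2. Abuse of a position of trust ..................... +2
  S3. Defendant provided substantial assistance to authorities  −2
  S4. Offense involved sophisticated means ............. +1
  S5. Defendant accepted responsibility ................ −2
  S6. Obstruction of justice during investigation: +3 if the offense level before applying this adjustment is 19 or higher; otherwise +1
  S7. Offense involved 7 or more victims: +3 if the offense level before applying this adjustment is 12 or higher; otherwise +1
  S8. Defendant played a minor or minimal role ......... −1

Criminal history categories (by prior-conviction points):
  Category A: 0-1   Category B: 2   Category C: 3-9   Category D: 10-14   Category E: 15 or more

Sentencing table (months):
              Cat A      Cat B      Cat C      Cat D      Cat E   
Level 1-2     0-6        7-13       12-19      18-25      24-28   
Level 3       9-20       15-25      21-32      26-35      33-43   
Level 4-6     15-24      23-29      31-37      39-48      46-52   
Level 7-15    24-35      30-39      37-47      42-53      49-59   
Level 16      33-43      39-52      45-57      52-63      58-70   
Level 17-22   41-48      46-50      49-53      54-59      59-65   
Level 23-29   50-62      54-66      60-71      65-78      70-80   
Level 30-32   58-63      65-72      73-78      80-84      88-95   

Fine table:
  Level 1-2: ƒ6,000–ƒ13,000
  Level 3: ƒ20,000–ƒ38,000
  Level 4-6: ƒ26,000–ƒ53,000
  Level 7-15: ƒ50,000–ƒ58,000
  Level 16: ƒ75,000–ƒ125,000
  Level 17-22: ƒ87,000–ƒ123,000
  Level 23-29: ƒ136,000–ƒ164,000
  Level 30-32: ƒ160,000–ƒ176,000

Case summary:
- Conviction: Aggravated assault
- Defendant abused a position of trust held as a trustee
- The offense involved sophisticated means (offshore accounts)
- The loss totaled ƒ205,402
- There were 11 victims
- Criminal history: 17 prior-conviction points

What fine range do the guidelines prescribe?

Base offense level for aggravated assault: 4.
S1 applies: 4 + 2 = 6.
S2 applies: 6 + 2 = 8.
S3 does not apply.
S4 applies: 8 + 1 = 9.
S5 does not apply.
S6 does not apply.
S7 applies (level before this adjustment is 9 < 12, so +1): 9 + 1 = 10.
S8 does not apply.
Final offense level: 10.
Level 10 falls in the 7-15 band.
Fine table: Level 7-15 → ƒ50,000–ƒ58,000.

ƒ50,000–ƒ58,000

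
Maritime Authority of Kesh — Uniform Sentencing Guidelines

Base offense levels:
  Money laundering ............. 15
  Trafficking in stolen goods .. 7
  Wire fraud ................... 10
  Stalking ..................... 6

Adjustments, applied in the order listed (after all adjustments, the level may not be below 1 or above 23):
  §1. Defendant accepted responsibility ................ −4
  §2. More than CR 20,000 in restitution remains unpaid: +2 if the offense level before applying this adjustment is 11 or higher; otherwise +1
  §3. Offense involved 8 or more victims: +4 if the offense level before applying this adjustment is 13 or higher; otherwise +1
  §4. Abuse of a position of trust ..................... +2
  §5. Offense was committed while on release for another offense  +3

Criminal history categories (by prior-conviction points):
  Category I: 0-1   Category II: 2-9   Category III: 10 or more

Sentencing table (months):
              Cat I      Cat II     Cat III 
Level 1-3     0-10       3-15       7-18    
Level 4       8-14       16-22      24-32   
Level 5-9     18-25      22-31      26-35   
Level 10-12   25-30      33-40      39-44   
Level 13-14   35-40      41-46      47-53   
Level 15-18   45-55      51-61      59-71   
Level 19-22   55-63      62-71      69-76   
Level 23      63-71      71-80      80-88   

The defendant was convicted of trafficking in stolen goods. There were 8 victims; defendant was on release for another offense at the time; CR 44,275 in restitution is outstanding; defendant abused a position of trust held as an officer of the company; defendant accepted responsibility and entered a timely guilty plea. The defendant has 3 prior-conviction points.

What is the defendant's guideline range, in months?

Base offense level for trafficking in stolen goods: 7.
§1 applies: 7 − 4 = 3.
§2 applies (level before this adjustment is 3 < 11, so +1): 3 + 1 = 4.
§3 applies (level before this adjustment is 4 < 13, so +1): 4 + 1 = 5.
§4 applies: 5 + 2 = 7.
§5 applies: 7 + 3 = 10.
Final offense level: 10.
Criminal history: 3 prior points → Category II (2-9).
Level 10 falls in the 10-12 band.
Grid: Level 10-12 × Category II = 33-40 months.

33-40 months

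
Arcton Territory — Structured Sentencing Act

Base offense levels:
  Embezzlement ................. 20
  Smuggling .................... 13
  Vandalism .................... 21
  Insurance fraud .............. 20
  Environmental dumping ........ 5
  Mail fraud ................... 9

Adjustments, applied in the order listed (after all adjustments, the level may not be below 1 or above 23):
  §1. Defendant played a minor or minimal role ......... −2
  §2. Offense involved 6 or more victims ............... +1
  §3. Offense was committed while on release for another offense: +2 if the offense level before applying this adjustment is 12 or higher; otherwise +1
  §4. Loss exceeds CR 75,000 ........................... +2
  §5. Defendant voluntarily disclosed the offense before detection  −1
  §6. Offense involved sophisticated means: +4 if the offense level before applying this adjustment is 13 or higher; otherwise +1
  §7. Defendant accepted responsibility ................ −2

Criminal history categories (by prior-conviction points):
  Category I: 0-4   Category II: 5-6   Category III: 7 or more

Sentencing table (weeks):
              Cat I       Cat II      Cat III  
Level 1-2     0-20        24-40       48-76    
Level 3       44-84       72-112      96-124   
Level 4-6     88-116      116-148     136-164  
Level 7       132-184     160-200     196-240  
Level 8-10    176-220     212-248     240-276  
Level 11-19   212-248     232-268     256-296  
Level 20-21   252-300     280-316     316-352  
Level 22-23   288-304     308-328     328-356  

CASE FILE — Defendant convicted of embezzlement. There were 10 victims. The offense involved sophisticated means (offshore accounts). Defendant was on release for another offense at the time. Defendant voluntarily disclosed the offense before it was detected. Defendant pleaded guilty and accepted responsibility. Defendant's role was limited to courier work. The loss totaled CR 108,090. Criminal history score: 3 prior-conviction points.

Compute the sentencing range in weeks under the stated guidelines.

Base offense level for embezzlement: 20.
§1 applies: 20 − 2 = 18.
§2 applies: 18 + 1 = 19.
§3 applies (level before this adjustment is 19 ≥ 12, so +2): 19 + 2 = 21.
§4 applies: 21 + 2 = 23.
§5 applies: 23 − 1 = 22.
§6 applies (level before this adjustment is 22 ≥ 13, so +4): 22 + 4 = 26.
§7 applies: 26 − 2 = 24.
Level 24 exceeds the maximum of 23; capped at 23.
Final offense level: 23.
Criminal history: 3 prior points → Category I (0-4).
Level 23 falls in the 22-23 band.
Grid: Level 22-23 × Category I = 288-304 weeks.

288-304 weeks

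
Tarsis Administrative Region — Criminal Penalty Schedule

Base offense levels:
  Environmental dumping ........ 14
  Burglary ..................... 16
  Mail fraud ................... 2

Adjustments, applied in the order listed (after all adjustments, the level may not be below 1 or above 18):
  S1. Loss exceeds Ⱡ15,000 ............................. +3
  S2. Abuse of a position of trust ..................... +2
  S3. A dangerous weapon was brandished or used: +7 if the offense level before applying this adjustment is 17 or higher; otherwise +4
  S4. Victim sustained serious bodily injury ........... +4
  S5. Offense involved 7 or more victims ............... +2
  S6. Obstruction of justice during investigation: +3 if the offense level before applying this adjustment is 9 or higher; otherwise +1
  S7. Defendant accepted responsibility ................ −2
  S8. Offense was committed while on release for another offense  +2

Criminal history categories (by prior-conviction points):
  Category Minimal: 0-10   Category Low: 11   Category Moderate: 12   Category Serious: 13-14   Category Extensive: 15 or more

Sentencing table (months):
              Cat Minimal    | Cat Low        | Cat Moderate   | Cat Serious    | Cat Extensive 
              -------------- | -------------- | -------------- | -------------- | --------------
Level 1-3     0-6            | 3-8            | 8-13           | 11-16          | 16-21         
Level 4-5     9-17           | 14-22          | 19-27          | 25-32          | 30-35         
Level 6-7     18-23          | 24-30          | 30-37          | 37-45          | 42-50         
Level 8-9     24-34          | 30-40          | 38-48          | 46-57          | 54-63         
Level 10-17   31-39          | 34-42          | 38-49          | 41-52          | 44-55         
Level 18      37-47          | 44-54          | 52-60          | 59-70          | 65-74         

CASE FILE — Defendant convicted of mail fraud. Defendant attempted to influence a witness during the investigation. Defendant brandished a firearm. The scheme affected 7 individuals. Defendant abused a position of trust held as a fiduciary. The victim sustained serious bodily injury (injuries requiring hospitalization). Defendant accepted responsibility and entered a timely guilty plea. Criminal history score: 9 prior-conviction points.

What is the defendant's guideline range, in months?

31-39 months

Base offense level for mail fraud: 2.
S2 applies: 2 + 2 = 4.
S3 applies (level before this adjustment is 4 < 17, so +4): 4 + 4 = 8.
S4 applies: 8 + 4 = 12.
S5 applies: 12 + 2 = 14.
S6 applies (level before this adjustment is 14 ≥ 9, so +3): 14 + 3 = 17.
S7 applies: 17 − 2 = 15.
Final offense level: 15.
Criminal history: 9 prior points → Category Minimal (0-10).
Level 15 falls in the 10-17 band.
Grid: Level 10-17 × Category Minimal = 31-39 months.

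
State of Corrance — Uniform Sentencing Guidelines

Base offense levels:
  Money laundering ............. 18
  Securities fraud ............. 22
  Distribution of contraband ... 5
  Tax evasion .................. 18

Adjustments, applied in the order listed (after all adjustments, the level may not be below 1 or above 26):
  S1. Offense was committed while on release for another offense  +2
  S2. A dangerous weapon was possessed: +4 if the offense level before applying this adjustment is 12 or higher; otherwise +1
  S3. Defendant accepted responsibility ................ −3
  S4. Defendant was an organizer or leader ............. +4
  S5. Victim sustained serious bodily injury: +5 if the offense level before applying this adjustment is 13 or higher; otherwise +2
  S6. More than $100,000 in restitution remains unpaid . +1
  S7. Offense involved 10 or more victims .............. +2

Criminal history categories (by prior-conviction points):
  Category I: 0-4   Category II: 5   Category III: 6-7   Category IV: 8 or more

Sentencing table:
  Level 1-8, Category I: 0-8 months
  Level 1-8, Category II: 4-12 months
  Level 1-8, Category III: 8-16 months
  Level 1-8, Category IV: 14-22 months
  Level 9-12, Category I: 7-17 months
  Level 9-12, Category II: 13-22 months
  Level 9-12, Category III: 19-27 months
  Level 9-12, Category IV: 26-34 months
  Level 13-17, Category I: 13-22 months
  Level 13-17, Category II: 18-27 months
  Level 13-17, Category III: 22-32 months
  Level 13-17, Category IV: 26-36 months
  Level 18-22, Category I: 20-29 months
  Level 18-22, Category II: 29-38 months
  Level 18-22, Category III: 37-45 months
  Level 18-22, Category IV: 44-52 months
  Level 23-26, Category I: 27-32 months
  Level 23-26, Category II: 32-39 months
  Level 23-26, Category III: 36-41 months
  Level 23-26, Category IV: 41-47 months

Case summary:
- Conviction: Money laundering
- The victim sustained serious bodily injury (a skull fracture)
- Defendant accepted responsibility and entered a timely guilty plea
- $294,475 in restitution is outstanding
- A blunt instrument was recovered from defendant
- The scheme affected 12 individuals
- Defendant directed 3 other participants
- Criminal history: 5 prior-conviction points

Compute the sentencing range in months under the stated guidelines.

Base offense level for money laundering: 18.
S1 does not apply.
S2 applies (level before this adjustment is 18 ≥ 12, so +4): 18 + 4 = 22.
S3 applies: 22 − 3 = 19.
S4 applies: 19 + 4 = 23.
S5 applies (level before this adjustment is 23 ≥ 13, so +5): 23 + 5 = 28.
S6 applies: 28 + 1 = 29.
S7 applies: 29 + 2 = 31.
Level 31 exceeds the maximum of 26; capped at 26.
Final offense level: 26.
Criminal history: 5 prior points → Category II (5).
Level 26 falls in the 23-26 band.
Grid: Level 23-26 × Category II = 32-39 months.

32-39 months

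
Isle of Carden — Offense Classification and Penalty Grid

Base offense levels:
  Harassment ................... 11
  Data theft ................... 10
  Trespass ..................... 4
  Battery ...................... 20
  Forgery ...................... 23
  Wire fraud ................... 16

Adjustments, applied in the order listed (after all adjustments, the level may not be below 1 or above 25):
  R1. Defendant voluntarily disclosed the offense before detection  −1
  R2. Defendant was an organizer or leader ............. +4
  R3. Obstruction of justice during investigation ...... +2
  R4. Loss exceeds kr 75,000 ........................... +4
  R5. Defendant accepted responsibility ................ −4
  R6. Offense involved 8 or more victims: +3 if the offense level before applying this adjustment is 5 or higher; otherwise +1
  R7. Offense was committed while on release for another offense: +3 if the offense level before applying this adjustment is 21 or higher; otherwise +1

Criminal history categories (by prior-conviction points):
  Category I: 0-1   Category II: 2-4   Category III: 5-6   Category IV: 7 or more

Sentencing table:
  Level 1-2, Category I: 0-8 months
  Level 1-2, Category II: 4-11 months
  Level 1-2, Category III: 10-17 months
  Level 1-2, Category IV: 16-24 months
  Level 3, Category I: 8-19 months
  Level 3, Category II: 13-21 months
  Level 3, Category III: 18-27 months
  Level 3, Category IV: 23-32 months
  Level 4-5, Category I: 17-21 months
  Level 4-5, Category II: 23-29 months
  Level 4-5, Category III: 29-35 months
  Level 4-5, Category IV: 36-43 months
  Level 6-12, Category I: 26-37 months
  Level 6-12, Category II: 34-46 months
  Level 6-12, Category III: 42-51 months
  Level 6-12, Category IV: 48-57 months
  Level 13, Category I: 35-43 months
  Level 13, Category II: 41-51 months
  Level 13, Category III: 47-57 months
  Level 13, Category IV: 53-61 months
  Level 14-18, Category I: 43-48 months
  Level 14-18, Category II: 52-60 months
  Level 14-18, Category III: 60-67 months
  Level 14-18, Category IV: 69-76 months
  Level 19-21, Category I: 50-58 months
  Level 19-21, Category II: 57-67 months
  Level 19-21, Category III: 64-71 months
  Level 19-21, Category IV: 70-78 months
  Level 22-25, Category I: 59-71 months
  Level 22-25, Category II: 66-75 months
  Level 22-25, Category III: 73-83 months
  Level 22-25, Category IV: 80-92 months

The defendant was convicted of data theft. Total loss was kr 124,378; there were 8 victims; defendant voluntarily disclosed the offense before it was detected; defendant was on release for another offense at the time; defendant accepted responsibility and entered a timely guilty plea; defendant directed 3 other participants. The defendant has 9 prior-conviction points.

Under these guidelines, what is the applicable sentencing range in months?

69-76 months

Base offense level for data theft: 10.
R1 applies: 10 − 1 = 9.
R2 applies: 9 + 4 = 13.
R4 applies: 13 + 4 = 17.
R5 applies: 17 − 4 = 13.
R6 applies (level before this adjustment is 13 ≥ 5, so +3): 13 + 3 = 16.
R7 applies (level before this adjustment is 16 < 21, so +1): 16 + 1 = 17.
Final offense level: 17.
Criminal history: 9 prior points → Category IV (7+).
Level 17 falls in the 14-18 band.
Grid: Level 14-18 × Category IV = 69-76 months.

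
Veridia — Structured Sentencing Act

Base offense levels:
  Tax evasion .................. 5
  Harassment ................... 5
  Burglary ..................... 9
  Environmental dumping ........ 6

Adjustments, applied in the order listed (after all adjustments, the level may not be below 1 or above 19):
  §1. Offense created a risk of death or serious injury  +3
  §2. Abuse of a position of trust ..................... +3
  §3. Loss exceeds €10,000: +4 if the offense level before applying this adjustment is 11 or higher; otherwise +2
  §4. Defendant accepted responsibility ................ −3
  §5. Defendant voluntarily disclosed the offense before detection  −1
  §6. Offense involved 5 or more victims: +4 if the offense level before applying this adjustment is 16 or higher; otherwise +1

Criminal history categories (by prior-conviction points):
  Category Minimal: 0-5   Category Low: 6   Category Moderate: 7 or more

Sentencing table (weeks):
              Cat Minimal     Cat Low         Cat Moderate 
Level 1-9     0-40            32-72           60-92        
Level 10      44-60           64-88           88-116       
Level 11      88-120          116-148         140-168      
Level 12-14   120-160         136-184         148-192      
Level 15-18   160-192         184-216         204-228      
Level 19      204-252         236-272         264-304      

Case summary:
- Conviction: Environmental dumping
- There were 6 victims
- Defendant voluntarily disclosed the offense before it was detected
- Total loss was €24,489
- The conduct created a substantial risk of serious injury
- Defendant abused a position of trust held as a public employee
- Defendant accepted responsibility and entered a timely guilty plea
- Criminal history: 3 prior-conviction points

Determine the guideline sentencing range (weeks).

Base offense level for environmental dumping: 6.
§1 applies: 6 + 3 = 9.
§2 applies: 9 + 3 = 12.
§3 applies (level before this adjustment is 12 ≥ 11, so +4): 12 + 4 = 16.
§4 applies: 16 − 3 = 13.
§5 applies: 13 − 1 = 12.
§6 applies (level before this adjustment is 12 < 16, so +1): 12 + 1 = 13.
Final offense level: 13.
Criminal history: 3 prior points → Category Minimal (0-5).
Level 13 falls in the 12-14 band.
Grid: Level 12-14 × Category Minimal = 120-160 weeks.

120-160 weeks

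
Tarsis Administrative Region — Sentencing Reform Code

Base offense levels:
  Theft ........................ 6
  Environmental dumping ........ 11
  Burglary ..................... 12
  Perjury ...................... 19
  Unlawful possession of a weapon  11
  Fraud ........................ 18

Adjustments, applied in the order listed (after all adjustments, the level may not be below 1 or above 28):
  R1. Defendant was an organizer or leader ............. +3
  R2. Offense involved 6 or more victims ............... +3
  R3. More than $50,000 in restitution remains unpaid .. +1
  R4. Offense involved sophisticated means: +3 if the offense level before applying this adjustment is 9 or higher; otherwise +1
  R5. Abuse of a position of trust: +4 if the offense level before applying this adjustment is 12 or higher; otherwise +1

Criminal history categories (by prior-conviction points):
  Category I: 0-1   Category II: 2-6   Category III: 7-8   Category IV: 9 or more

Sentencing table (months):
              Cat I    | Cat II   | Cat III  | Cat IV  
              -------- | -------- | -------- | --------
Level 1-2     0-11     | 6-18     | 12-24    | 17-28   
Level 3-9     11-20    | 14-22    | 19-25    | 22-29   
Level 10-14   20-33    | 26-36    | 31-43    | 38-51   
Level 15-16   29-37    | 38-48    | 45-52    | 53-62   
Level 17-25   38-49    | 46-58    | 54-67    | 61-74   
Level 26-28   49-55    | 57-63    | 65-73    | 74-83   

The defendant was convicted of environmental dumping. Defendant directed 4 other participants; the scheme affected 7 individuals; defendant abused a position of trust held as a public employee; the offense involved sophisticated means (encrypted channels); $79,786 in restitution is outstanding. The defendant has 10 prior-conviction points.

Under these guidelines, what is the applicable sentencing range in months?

Base offense level for environmental dumping: 11.
R1 applies: 11 + 3 = 14.
R2 applies: 14 + 3 = 17.
R3 applies: 17 + 1 = 18.
R4 applies (level before this adjustment is 18 ≥ 9, so +3): 18 + 3 = 21.
R5 applies (level before this adjustment is 21 ≥ 12, so +4): 21 + 4 = 25.
Final offense level: 25.
Criminal history: 10 prior points → Category IV (9+).
Level 25 falls in the 17-25 band.
Grid: Level 17-25 × Category IV = 61-74 months.

61-74 months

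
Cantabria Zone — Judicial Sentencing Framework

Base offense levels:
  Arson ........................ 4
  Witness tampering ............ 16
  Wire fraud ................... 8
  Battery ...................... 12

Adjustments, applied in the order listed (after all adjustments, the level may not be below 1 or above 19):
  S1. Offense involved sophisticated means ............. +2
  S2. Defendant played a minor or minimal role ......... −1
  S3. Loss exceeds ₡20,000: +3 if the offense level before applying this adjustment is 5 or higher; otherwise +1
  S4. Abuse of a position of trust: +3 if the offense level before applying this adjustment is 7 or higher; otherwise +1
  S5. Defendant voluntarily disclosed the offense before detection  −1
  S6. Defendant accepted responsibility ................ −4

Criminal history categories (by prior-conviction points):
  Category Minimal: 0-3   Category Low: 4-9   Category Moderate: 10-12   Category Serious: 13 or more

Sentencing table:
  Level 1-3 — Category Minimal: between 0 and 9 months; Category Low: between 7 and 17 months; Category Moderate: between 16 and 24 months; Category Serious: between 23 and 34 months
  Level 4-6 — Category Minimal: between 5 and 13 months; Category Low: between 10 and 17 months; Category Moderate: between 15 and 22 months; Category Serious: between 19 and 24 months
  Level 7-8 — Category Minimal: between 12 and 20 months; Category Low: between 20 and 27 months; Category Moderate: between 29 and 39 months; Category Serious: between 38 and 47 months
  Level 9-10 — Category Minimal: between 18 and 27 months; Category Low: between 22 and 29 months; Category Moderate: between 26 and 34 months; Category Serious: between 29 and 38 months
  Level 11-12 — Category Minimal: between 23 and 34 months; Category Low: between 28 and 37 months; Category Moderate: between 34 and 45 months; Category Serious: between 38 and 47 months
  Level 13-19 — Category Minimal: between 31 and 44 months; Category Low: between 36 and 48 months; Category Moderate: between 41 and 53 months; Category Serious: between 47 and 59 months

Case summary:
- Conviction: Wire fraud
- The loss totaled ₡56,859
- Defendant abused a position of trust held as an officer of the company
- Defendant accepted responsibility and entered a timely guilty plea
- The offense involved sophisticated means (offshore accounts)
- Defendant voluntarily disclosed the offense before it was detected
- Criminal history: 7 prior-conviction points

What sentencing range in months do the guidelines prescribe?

28-37 months

Base offense level for wire fraud: 8.
S1 applies: 8 + 2 = 10.
S2 does not apply.
S3 applies (level before this adjustment is 10 ≥ 5, so +3): 10 + 3 = 13.
S4 applies (level before this adjustment is 13 ≥ 7, so +3): 13 + 3 = 16.
S5 applies: 16 − 1 = 15.
S6 applies: 15 − 4 = 11.
Final offense level: 11.
Criminal history: 7 prior points → Category Low (4-9).
Level 11 falls in the 11-12 band.
Grid: Level 11-12 × Category Low = 28-37 months.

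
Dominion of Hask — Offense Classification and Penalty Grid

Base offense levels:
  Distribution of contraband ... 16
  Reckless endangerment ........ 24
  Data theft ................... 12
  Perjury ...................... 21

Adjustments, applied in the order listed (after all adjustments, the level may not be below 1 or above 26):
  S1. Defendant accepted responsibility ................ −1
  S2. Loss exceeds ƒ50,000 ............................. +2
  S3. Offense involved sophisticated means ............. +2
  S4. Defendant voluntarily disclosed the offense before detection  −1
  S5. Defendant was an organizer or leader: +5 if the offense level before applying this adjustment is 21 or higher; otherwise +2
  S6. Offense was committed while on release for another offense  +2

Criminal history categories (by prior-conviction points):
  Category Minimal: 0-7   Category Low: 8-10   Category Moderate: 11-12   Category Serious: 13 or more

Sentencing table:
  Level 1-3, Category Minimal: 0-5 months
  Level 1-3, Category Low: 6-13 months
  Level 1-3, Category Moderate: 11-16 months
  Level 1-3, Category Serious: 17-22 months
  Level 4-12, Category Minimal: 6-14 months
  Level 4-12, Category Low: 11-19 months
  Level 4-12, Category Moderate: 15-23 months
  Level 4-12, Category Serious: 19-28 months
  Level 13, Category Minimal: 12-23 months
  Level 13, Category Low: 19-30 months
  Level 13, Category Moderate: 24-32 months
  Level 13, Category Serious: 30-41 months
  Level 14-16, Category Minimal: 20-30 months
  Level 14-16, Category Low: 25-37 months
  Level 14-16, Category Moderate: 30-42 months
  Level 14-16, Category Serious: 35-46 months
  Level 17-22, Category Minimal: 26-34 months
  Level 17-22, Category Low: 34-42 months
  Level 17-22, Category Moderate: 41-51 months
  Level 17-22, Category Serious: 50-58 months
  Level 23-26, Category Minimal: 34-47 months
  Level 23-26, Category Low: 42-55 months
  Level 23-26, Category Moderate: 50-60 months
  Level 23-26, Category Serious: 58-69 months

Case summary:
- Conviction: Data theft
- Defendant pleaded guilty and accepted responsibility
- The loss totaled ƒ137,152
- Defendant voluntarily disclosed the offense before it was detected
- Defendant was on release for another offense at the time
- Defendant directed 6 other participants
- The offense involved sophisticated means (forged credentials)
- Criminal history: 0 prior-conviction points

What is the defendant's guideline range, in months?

Base offense level for data theft: 12.
S1 applies: 12 − 1 = 11.
S2 applies: 11 + 2 = 13.
S3 applies: 13 + 2 = 15.
S4 applies: 15 − 1 = 14.
S5 applies (level before this adjustment is 14 < 21, so +2): 14 + 2 = 16.
S6 applies: 16 + 2 = 18.
Final offense level: 18.
Criminal history: 0 prior points → Category Minimal (0-7).
Level 18 falls in the 17-22 band.
Grid: Level 17-22 × Category Minimal = 26-34 months.

26-34 months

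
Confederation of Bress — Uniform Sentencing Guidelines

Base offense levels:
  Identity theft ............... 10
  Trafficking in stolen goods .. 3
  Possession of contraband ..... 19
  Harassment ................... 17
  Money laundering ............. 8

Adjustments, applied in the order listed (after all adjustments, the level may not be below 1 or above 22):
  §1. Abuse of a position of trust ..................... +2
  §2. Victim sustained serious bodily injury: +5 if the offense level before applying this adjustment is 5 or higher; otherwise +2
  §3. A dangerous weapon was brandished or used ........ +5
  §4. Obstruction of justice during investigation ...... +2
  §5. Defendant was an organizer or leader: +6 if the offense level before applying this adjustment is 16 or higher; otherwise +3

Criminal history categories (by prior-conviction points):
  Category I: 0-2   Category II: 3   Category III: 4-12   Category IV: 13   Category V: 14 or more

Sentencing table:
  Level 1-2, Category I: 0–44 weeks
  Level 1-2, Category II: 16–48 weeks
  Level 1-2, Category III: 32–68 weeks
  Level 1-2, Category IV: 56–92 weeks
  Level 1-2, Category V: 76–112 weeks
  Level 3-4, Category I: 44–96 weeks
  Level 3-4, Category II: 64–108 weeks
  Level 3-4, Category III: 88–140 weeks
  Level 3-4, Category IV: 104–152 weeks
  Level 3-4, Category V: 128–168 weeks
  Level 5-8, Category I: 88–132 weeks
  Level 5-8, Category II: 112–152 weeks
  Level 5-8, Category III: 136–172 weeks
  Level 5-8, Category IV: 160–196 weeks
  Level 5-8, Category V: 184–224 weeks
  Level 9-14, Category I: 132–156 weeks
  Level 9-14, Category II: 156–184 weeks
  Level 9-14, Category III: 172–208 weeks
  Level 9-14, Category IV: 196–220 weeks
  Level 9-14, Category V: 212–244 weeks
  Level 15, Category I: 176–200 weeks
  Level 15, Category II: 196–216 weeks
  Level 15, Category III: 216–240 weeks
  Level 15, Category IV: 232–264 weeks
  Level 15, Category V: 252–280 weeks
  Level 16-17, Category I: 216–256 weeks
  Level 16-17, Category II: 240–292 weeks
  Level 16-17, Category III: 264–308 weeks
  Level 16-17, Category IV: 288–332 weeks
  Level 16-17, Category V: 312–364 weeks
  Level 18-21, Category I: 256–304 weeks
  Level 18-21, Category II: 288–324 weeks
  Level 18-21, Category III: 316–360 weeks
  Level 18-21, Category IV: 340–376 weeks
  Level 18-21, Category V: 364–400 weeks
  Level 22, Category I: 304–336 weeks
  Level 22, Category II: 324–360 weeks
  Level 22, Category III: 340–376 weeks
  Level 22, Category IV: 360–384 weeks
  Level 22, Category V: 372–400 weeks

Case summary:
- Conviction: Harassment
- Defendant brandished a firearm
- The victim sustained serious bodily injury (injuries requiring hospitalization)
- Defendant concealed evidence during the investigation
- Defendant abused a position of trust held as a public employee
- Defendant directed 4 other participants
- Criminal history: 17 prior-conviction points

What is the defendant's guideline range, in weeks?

372-400 weeks

Base offense level for harassment: 17.
§1 applies: 17 + 2 = 19.
§2 applies (level before this adjustment is 19 ≥ 5, so +5): 19 + 5 = 24.
§3 applies: 24 + 5 = 29.
§4 applies: 29 + 2 = 31.
§5 applies (level before this adjustment is 31 ≥ 16, so +6): 31 + 6 = 37.
Level 37 exceeds the maximum of 22; capped at 22.
Final offense level: 22.
Criminal history: 17 prior points → Category V (14+).
Level 22 falls in the 22 band.
Grid: Level 22 × Category V = 372-400 weeks.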